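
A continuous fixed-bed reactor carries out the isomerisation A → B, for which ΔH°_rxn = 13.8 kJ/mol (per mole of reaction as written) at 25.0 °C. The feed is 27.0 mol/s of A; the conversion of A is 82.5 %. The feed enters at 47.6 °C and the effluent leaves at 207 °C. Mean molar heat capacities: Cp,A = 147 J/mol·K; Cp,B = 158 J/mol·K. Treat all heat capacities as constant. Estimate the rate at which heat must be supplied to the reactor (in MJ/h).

Extent of reaction ξ = 0.825 × 27.0 = 22.275 mol/s
Reaction term: ξ·ΔH°_rxn = 22.275 × 13.8 = 307.39 kJ/s
Sensible, feed 47.6→25 °C: -89.699 kJ/s
Outlet flows (mol/s): A 4.725, B 22.275
Sensible, products 25→207 °C: 766.95 kJ/s
Q = ΔH = 984.65 kJ/s = 984.65 kW
Heat supplied = 3544.7 MJ/h

Q_in = 3540 MJ/h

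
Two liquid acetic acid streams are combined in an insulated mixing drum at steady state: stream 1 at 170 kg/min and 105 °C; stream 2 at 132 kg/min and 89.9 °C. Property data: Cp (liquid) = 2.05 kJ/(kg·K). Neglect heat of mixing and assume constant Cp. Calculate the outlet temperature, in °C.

T_out = 98.4 °C

No heat crosses the boundary, so H_out = H_in.
T_out = Σ ṁᵢCp,ᵢTᵢ / Σ ṁᵢCp,ᵢ
      = 60919 / 619.1 = 98.4 °C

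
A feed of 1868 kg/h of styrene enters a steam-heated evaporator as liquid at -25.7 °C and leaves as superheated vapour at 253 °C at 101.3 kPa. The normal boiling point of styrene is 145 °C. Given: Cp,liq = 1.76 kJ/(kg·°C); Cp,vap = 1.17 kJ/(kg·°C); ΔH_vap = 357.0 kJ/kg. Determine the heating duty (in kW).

liquid -25.7→145 °C: 300.43 kJ/kg
vaporisation at 145 °C: 357 kJ/kg
vapour 145→253 °C: 126.36 kJ/kg
Δh = 300.43 + 357 + 126.36 = 783.79 kJ/kg
Q = ṁ·Δh = 1868 kg/h × 783.79 kJ/kg = 1.4641e+06 kJ/h
|Q| = 406.7 kW

Q = 407 kW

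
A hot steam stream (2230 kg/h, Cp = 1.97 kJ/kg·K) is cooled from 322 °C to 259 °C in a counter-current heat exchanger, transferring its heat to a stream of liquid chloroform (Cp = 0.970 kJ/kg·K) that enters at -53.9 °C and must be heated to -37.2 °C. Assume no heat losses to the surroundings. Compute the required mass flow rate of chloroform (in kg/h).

ṁ_c = 17100 kg/h

Heat released by hot stream: Q = 2230 × 1.97 × (322 − 259) = 276770 kJ/h
Energy balance on cold side (adiabatic exchanger): Q = ṁ_c·Cp_c·(T_c,out − T_c,in)
ṁ_c = 276770 / [0.970 × (-37.2 − -53.9)] = 17085 kg/h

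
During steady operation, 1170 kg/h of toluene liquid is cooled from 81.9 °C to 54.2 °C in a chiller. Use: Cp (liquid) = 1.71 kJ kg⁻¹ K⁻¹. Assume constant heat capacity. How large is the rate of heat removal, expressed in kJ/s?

Q_c = 15.4 kJ/s

Q = ṁ·Cp·ΔT = 1170 × 1.71 × (54.2 − 81.9) = -55419 kJ/h
Converting: 55419 / 3600 s = 15.394 kW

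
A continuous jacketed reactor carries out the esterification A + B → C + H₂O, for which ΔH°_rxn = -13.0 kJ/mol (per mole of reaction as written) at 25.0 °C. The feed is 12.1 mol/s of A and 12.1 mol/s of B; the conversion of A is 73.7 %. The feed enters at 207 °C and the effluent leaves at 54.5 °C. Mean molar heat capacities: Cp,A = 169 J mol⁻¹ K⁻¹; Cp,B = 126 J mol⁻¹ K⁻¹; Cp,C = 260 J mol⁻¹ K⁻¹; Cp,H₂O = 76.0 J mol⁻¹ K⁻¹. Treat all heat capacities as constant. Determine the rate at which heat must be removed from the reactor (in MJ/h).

Q_out = 2340 MJ/h

Extent of reaction ξ = 0.737 × 12.1 = 8.9177 mol/s
Reaction term: ξ·ΔH°_rxn = 8.9177 × -13.0 = -115.93 kJ/s
Sensible, feed 207→25 °C: -649.65 kJ/s
Outlet flows (mol/s): A 3.1823, B 3.1823, C 8.9177, H₂O 8.9177
Sensible, products 25→54.5 °C: 116.09 kJ/s
Q = ΔH = -649.49 kJ/s = -649.49 kW
Heat removed = 2338.2 MJ/h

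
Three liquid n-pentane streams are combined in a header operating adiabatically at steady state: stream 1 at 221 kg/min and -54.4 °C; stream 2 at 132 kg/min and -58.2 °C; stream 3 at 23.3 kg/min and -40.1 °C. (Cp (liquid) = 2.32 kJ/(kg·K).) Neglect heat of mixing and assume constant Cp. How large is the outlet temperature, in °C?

T_out = -54.8 °C

Energy balance with Q = 0: Σ ṁᵢCp,ᵢ(T_out − Tᵢ) = 0
Σ ṁᵢCp,ᵢTᵢ = 221×2.32×-54.4 + 132×2.32×-58.2 + 23.3×2.32×-40.1 = -47883
Σ ṁᵢCp,ᵢ = 221×2.32 + 132×2.32 + 23.3×2.32 = 873.02
T_out = -47883 / 873.02 = -54.848 °C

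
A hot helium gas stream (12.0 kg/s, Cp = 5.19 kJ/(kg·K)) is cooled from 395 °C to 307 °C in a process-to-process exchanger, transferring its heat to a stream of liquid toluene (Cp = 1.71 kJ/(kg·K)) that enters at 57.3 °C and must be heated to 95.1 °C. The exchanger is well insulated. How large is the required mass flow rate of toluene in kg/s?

ṁ_c = 84.8 kg/s

Heat released by hot stream: Q = 12.0 × 5.19 × (395 − 307) = 5480.6 kJ/s
Energy balance on cold side (adiabatic exchanger): Q = ṁ_c·Cp_c·(T_c,out − T_c,in)
ṁ_c = 5480.6 / [1.71 × (95.1 − 57.3)] = 84.79 kg/s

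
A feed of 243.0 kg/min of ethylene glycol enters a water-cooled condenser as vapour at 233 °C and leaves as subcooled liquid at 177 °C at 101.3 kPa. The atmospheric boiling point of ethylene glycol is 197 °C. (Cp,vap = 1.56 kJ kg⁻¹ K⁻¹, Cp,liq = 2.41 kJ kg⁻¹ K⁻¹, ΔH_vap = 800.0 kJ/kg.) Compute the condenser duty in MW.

Q_c = 3.66 MW

vapour 233→197 °C: -56.16 kJ/kg
condensation at 197 °C: -800 kJ/kg
liquid 197→177 °C: -48.2 kJ/kg
Δh = -56.16 + -800 + -48.2 = -904.36 kJ/kg
Q = ṁ·Δh = 243.0 kg/min × -904.36 kJ/kg = -219760 kJ/min
|Q| = 3662.7 kW = 3.6627 MW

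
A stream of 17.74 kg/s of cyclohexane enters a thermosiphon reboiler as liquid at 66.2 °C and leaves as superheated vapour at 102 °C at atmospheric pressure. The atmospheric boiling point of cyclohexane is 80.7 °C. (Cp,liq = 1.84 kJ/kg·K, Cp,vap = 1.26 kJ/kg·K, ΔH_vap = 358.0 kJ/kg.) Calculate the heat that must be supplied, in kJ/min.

Q = 438000 kJ/min

liquid 66.2→80.7 °C: 26.68 kJ/kg
vaporisation at 80.7 °C: 358 kJ/kg
vapour 80.7→102 °C: 26.838 kJ/kg
Δh = 26.68 + 358 + 26.838 = 411.52 kJ/kg
Q = ṁ·Δh = 17.74 kg/s × 411.52 kJ/kg = 7300.3 kJ/s
|Q| = 7300.3 kW = 438020 kJ/min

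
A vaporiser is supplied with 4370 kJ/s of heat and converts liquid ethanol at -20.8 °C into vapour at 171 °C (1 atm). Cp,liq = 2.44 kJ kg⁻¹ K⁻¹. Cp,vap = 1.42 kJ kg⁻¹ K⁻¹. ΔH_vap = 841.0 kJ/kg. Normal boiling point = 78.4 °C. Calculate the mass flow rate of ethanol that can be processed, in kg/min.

Δh = 2.44×(78.4−-20.8) + 841.0 + 1.42×(171−78.4) = 1214.5 kJ/kg
Q = 4370 kJ/s = 4370 kJ/s = 262200 kJ/min
ṁ = Q/Δh = 262200 / 1214.5 = 215.88 kg/min

ṁ = 216 kg/min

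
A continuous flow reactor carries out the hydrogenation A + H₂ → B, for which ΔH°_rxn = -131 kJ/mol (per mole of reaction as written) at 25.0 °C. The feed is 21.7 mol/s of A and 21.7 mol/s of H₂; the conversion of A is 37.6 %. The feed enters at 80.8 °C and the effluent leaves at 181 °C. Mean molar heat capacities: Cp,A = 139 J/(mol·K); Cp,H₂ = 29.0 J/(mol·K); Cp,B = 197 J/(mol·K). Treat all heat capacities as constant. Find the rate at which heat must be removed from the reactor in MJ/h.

Extent of reaction ξ = 0.376 × 21.7 = 8.1592 mol/s
Reaction term: ξ·ΔH°_rxn = 8.1592 × -131 = -1068.9 kJ/s
Sensible, feed 80.8→25 °C: -203.42 kJ/s
Outlet flows (mol/s): A 13.541, H₂ 13.541, B 8.1592
Sensible, products 25→181 °C: 605.63 kJ/s
Q = ΔH = -666.65 kJ/s = -666.65 kW
Heat removed = 2400 MJ/h

Q_out = 2400 MJ/h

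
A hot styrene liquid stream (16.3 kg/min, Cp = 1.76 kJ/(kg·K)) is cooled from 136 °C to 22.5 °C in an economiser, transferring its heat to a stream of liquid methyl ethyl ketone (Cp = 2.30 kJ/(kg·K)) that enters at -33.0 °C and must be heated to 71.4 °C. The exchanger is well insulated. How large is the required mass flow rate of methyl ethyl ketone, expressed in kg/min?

ṁ_c = 13.6 kg/min

Heat released by hot stream: Q = 16.3 × 1.76 × (136 − 22.5) = 3256.1 kJ/min
Energy balance on cold side (adiabatic exchanger): Q = ṁ_c·Cp_c·(T_c,out − T_c,in)
ṁ_c = 3256.1 / [2.30 × (71.4 − -33.0)] = 13.56 kg/min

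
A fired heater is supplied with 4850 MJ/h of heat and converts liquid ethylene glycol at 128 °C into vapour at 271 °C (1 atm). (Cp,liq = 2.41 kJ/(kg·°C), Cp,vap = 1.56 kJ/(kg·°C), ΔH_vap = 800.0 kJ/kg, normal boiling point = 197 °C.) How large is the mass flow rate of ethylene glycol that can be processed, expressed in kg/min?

Δh = 2.41×(197−128) + 800.0 + 1.56×(271−197) = 1081.7 kJ/kg
Q = 4850 MJ/h = 1347.2 kJ/s = 80833 kJ/min
ṁ = Q/Δh = 80833 / 1081.7 = 74.726 kg/min

ṁ = 74.7 kg/min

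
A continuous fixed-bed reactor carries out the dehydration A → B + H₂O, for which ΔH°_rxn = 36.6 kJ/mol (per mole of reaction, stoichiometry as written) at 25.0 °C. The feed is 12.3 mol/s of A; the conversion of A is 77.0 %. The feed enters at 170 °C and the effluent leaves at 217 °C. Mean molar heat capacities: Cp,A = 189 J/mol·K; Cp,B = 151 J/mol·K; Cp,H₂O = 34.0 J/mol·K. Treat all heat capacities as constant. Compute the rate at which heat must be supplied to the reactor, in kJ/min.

Q_in = 26900 kJ/min

Extent of reaction ξ = 0.770 × 12.3 = 9.471 mol/s
Reaction term: ξ·ΔH°_rxn = 9.471 × 36.6 = 346.64 kJ/s
Sensible, feed 170→25 °C: -337.08 kJ/s
Outlet flows (mol/s): A 2.829, B 9.471, H₂O 9.471
Sensible, products 25→217 °C: 439.07 kJ/s
Q = ΔH = 448.63 kJ/s = 448.63 kW
Heat supplied = 26918 kJ/min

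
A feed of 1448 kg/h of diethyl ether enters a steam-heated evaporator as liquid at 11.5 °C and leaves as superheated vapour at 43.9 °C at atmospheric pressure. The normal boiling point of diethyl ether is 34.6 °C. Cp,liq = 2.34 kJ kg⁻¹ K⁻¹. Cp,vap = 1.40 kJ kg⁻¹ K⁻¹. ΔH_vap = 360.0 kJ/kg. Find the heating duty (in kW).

liquid 11.5→34.6 °C: 54.054 kJ/kg
vaporisation at 34.6 °C: 360 kJ/kg
vapour 34.6→43.9 °C: 13.02 kJ/kg
Δh = 54.054 + 360 + 13.02 = 427.07 kJ/kg
Q = ṁ·Δh = 1448 kg/h × 427.07 kJ/kg = 618400 kJ/h
|Q| = 171.78 kW

Q = 172 kW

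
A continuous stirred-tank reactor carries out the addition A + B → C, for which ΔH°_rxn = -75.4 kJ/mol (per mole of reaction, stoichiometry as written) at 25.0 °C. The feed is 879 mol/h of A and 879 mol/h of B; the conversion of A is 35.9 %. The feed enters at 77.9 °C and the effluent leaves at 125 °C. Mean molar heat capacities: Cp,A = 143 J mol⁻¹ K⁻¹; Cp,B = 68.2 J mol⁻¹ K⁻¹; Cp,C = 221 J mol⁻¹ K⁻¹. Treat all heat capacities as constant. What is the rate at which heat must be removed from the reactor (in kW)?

Q_out = 4.09 kW

Extent of reaction ξ = 0.359 × 879 = 315.56 mol/h
Reaction term: ξ·ΔH°_rxn = 315.56 × -75.4 = -23793 kJ/h
Sensible, feed 77.9→25 °C: -9820.6 kJ/h
Outlet flows (mol/h): A 563.44, B 563.44, C 315.56
Sensible, products 25→125 °C: 18874 kJ/h
Q = ΔH = -14740 kJ/h = -4.0945 kW
Heat removed = 4.0945 kW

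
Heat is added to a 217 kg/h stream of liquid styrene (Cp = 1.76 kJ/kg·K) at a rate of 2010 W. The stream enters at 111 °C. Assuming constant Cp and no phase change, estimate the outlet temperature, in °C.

Q = 2010 W = 7236 kJ/h
ΔT = Q/(ṁ·Cp) = 7236/(217×1.76) = 18.946 K
T_out = 111 + 18.946 = 129.95 °C

T_out = 130 °C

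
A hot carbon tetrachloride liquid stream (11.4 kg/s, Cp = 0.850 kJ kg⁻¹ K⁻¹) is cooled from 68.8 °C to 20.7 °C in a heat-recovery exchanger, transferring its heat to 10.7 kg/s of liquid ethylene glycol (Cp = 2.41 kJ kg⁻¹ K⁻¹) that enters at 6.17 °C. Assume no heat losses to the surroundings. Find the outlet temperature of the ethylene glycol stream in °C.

Heat released by hot stream: Q = 11.4 × 0.850 × (68.8 − 20.7) = 466.09 kJ/s
Energy balance on cold side (adiabatic exchanger): Q = ṁ_c·Cp_c·(T_c,out − T_c,in)
T_c,out = 6.17 + 466.09/(10.7 × 2.41) = 24.245 °C

T_c,out = 24.2 °C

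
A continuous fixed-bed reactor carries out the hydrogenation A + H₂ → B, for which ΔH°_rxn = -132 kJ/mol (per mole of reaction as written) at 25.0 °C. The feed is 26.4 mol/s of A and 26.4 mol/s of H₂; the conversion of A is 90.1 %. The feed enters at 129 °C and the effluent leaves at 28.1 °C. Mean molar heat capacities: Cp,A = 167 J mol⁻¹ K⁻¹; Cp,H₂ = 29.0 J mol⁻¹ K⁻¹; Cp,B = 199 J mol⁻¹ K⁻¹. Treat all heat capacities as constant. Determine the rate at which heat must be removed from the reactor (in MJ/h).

Extent of reaction ξ = 0.901 × 26.4 = 23.786 mol/s
Reaction term: ξ·ΔH°_rxn = 23.786 × -132 = -3139.8 kJ/s
Sensible, feed 129→25 °C: -538.14 kJ/s
Outlet flows (mol/s): A 2.6136, H₂ 2.6136, B 23.786
Sensible, products 25→28.1 °C: 16.262 kJ/s
Q = ΔH = -3661.7 kJ/s = -3661.7 kW
Heat removed = 13182 MJ/h

Q_out = 13200 MJ/h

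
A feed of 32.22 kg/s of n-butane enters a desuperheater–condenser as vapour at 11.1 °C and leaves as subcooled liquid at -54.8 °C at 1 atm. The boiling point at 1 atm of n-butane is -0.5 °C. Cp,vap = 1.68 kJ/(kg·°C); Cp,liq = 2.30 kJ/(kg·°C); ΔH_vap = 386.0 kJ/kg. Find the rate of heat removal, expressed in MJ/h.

Q_c = 61500 MJ/h

vapour 11.1→-0.5 °C: -19.488 kJ/kg
condensation at -0.5 °C: -386 kJ/kg
liquid -0.5→-54.8 °C: -124.89 kJ/kg
Δh = -19.488 + -386 + -124.89 = -530.38 kJ/kg
Q = ṁ·Δh = 32.22 kg/s × -530.38 kJ/kg = -17089 kJ/s
|Q| = 17089 kW = 61520 MJ/h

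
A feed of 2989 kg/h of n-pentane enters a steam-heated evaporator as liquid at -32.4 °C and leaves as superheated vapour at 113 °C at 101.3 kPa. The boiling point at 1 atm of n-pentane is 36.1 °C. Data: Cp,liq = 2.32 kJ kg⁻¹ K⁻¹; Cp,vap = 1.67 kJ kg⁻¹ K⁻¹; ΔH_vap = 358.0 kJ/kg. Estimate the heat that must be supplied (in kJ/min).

liquid -32.4→36.1 °C: 158.92 kJ/kg
vaporisation at 36.1 °C: 358 kJ/kg
vapour 36.1→113 °C: 128.42 kJ/kg
Δh = 158.92 + 358 + 128.42 = 645.34 kJ/kg
Q = ṁ·Δh = 2989 kg/h × 645.34 kJ/kg = 1.9289e+06 kJ/h
|Q| = 535.81 kW = 32149 kJ/min

Q = 32100 kJ/min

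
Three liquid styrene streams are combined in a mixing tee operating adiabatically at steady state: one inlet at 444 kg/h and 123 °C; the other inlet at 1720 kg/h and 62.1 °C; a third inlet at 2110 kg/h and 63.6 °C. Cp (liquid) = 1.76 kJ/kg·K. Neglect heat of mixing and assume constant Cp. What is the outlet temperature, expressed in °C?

Energy balance with Q = 0: Σ ṁᵢCp,ᵢ(T_out − Tᵢ) = 0
T_out = Σ ṁᵢCp,ᵢTᵢ / Σ ṁᵢCp,ᵢ
      = 520290 / 7522.2 = 69.167 °C

T_out = 69.2 °C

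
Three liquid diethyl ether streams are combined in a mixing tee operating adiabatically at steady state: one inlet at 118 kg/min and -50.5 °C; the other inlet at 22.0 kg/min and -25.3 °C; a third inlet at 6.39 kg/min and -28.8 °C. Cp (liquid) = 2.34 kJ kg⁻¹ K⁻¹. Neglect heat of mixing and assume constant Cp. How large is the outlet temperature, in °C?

No heat crosses the boundary, so H_out = H_in.
Σ ṁᵢCp,ᵢTᵢ = 118×2.34×-50.5 + 22.0×2.34×-25.3 + 6.39×2.34×-28.8 = -15677
Σ ṁᵢCp,ᵢ = 118×2.34 + 22.0×2.34 + 6.39×2.34 = 342.55
T_out = -15677 / 342.55 = -45.766 °C

T_out = -45.8 °C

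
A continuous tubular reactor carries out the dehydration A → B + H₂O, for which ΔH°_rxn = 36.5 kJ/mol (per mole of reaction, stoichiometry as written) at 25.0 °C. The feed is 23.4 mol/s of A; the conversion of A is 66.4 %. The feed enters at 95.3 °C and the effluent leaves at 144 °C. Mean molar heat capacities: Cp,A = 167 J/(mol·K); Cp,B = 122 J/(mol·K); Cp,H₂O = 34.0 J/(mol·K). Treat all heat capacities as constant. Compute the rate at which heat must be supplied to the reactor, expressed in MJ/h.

Q_in = 2650 MJ/h

Extent of reaction ξ = 0.664 × 23.4 = 15.538 mol/s
Reaction term: ξ·ΔH°_rxn = 15.538 × 36.5 = 567.12 kJ/s
Sensible, feed 95.3→25 °C: -274.72 kJ/s
Outlet flows (mol/s): A 7.8624, B 15.538, H₂O 15.538
Sensible, products 25→144 °C: 444.69 kJ/s
Q = ΔH = 737.09 kJ/s = 737.09 kW
Heat supplied = 2653.5 MJ/h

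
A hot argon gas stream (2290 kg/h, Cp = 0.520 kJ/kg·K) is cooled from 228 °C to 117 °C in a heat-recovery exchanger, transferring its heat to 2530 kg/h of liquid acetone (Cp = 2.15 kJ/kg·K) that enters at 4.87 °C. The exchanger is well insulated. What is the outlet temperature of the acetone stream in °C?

Heat released by hot stream: Q = 2290 × 0.520 × (228 − 117) = 132180 kJ/h
Energy balance on cold side (adiabatic exchanger): Q = ṁ_c·Cp_c·(T_c,out − T_c,in)
T_c,out = 4.87 + 132180/(2530 × 2.15) = 29.17 °C

T_c,out = 29.2 °C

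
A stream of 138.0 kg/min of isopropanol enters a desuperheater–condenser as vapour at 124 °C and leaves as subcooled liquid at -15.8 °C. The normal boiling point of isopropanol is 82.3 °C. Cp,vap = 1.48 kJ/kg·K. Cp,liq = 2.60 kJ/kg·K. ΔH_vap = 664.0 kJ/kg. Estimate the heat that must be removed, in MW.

vapour 124→82.3 °C: -61.716 kJ/kg
condensation at 82.3 °C: -664 kJ/kg
liquid 82.3→-15.8 °C: -255.06 kJ/kg
Δh = -61.716 + -664 + -255.06 = -980.78 kJ/kg
Q = ṁ·Δh = 138.0 kg/min × -980.78 kJ/kg = -135350 kJ/min
|Q| = 2255.8 kW = 2.2558 MW

Q_c = 2.26 MW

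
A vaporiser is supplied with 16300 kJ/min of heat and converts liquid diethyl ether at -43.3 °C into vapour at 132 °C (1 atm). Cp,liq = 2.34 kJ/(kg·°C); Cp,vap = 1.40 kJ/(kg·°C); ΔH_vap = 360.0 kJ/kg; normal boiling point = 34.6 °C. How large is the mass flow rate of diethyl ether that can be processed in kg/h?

Δh = 2.34×(34.6−-43.3) + 360.0 + 1.40×(132−34.6) = 678.65 kJ/kg
Q = 16300 kJ/min = 271.67 kJ/s = 978000 kJ/h
ṁ = Q/Δh = 978000 / 678.65 = 1441.1 kg/h

ṁ = 1440 kg/h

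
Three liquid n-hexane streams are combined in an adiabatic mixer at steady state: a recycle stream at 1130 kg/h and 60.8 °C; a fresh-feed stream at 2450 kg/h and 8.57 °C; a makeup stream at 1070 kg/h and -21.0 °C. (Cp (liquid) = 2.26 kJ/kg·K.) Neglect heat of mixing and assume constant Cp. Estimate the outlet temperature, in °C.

T_out = 14.5 °C

No heat crosses the boundary, so H_out = H_in.
Σ ṁᵢCp,ᵢTᵢ = 1130×2.26×60.8 + 2450×2.26×8.57 + 1070×2.26×-21.0 = 151940
Σ ṁᵢCp,ᵢ = 1130×2.26 + 2450×2.26 + 1070×2.26 = 10509
T_out = 151940 / 10509 = 14.458 °C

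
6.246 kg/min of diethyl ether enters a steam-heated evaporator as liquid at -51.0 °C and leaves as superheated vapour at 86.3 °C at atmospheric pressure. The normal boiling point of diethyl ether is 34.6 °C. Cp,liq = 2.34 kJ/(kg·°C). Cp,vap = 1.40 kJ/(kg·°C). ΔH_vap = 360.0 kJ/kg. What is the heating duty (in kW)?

Q = 65.9 kW

liquid -51.0→34.6 °C: 200.3 kJ/kg
vaporisation at 34.6 °C: 360 kJ/kg
vapour 34.6→86.3 °C: 72.38 kJ/kg
Δh = 200.3 + 360 + 72.38 = 632.68 kJ/kg
Q = ṁ·Δh = 6.246 kg/min × 632.68 kJ/kg = 3951.7 kJ/min
|Q| = 65.862 kW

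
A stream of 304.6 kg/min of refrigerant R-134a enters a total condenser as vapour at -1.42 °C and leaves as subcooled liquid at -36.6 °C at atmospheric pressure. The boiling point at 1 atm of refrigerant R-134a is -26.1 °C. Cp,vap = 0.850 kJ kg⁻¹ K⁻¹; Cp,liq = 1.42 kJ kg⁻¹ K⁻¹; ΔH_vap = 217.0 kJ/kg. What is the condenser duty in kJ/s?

vapour -1.42→-26.1 °C: -20.978 kJ/kg
condensation at -26.1 °C: -217 kJ/kg
liquid -26.1→-36.6 °C: -14.91 kJ/kg
Δh = -20.978 + -217 + -14.91 = -252.89 kJ/kg
Q = ṁ·Δh = 304.6 kg/min × -252.89 kJ/kg = -77030 kJ/min
|Q| = 1283.8 kW

Q_c = 1280 kJ/s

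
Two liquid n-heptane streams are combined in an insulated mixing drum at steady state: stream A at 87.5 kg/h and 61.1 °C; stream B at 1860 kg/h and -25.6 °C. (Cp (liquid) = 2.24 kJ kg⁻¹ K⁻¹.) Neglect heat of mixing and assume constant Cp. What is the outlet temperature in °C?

T_out = -21.7 °C

Energy balance with Q = 0: Σ ṁᵢCp,ᵢ(T_out − Tᵢ) = 0
T_out = Σ ṁᵢCp,ᵢTᵢ / Σ ṁᵢCp,ᵢ
      = -94684 / 4362.4 = -21.705 °C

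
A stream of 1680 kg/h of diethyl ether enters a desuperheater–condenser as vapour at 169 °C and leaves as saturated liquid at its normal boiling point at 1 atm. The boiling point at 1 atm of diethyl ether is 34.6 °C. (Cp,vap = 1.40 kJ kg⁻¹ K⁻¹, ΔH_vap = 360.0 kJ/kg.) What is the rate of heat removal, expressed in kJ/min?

vapour 169→34.6 °C: -188.16 kJ/kg
condensation at 34.6 °C: -360 kJ/kg
Δh = -188.16 + -360 = -548.16 kJ/kg
Q = ṁ·Δh = 1680 kg/h × -548.16 kJ/kg = -920910 kJ/h
|Q| = 255.81 kW = 15348 kJ/min

Q_c = 15300 kJ/min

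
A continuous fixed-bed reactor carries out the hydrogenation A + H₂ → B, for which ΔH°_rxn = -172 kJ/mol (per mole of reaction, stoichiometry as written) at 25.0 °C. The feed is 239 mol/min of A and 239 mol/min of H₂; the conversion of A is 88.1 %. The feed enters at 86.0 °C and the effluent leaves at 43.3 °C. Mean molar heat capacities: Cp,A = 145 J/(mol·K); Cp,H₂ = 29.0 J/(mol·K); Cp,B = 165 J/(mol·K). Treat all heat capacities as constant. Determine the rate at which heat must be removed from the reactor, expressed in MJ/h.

Extent of reaction ξ = 0.881 × 239 = 210.56 mol/min
Reaction term: ξ·ΔH°_rxn = 210.56 × -172 = -36216 kJ/min
Sensible, feed 86.0→25 °C: -2536.7 kJ/min
Outlet flows (mol/min): A 28.441, H₂ 28.441, B 210.56
Sensible, products 25→43.3 °C: 726.34 kJ/min
Q = ΔH = -38027 kJ/min = -633.78 kW
Heat removed = 2281.6 MJ/h

Q_out = 2280 MJ/h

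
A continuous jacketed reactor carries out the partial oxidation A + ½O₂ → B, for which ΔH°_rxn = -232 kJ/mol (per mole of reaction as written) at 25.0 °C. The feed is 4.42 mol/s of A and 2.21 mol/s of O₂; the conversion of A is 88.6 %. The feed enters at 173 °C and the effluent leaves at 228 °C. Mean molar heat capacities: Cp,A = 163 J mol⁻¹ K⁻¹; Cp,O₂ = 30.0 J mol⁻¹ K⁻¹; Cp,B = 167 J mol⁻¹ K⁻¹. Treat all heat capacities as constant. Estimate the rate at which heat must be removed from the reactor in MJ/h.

Q_out = 3150 MJ/h

Extent of reaction ξ = 0.886 × 4.42 = 3.9161 mol/s
Reaction term: ξ·ΔH°_rxn = 3.9161 × -232 = -908.54 kJ/s
Sensible, feed 173→25 °C: -116.44 kJ/s
Outlet flows (mol/s): A 0.50388, O₂ 0.25194, B 3.9161
Sensible, products 25→228 °C: 150.97 kJ/s
Q = ΔH = -874.01 kJ/s = -874.01 kW
Heat removed = 3146.4 MJ/h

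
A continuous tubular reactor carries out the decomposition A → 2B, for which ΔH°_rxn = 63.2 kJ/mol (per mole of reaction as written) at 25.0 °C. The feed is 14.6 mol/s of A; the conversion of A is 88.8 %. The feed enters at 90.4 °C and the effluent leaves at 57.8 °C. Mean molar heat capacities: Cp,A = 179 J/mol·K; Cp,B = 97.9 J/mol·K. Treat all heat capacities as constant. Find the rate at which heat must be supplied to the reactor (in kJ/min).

Q_in = 44500 kJ/min

Extent of reaction ξ = 0.888 × 14.6 = 12.965 mol/s
Reaction term: ξ·ΔH°_rxn = 12.965 × 63.2 = 819.38 kJ/s
Sensible, feed 90.4→25 °C: -170.92 kJ/s
Outlet flows (mol/s): A 1.6352, B 25.93
Sensible, products 25→57.8 °C: 92.864 kJ/s
Q = ΔH = 741.32 kJ/s = 741.32 kW
Heat supplied = 44479 kJ/min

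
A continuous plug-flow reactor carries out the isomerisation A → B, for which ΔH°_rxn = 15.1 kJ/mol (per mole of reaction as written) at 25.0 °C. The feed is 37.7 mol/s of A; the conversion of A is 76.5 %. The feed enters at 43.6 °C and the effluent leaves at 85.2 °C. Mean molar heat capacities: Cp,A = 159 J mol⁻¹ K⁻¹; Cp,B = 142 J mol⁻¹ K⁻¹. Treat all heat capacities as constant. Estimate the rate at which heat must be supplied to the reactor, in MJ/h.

Q_in = 2360 MJ/h

Extent of reaction ξ = 0.765 × 37.7 = 28.841 mol/s
Reaction term: ξ·ΔH°_rxn = 28.841 × 15.1 = 435.49 kJ/s
Sensible, feed 43.6→25 °C: -111.49 kJ/s
Outlet flows (mol/s): A 8.8595, B 28.841
Sensible, products 25→85.2 °C: 331.34 kJ/s
Q = ΔH = 655.34 kJ/s = 655.34 kW
Heat supplied = 2359.2 MJ/h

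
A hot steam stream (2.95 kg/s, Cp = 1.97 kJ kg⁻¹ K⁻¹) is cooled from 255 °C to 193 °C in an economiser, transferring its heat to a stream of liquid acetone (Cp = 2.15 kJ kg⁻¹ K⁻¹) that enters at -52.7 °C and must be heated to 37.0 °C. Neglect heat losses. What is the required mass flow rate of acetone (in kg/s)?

ṁ_c = 1.87 kg/s

Heat released by hot stream: Q = 2.95 × 1.97 × (255 − 193) = 360.31 kJ/s
Energy balance on cold side (adiabatic exchanger): Q = ṁ_c·Cp_c·(T_c,out − T_c,in)
ṁ_c = 360.31 / [2.15 × (37.0 − -52.7)] = 1.8683 kg/s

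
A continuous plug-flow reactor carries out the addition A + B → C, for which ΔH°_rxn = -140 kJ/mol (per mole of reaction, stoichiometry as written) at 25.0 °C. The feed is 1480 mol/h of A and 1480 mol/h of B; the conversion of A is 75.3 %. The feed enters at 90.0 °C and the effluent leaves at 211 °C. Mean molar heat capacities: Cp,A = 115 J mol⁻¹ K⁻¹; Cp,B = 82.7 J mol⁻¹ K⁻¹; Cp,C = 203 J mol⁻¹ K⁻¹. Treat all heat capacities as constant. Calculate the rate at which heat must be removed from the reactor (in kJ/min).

Q_out = 1990 kJ/min

Extent of reaction ξ = 0.753 × 1480 = 1114.4 mol/h
Reaction term: ξ·ΔH°_rxn = 1114.4 × -140 = -156020 kJ/h
Sensible, feed 90.0→25 °C: -19019 kJ/h
Outlet flows (mol/h): A 365.56, B 365.56, C 1114.4
Sensible, products 25→211 °C: 55521 kJ/h
Q = ΔH = -119520 kJ/h = -33.2 kW
Heat removed = 1992 kJ/min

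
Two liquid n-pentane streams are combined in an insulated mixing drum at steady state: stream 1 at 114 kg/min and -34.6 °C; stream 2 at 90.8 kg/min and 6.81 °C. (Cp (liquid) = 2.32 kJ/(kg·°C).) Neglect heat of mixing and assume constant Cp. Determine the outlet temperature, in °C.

T_out = -16.2 °C

Adiabatic, steady state ⇒ Σ ṁᵢCp,ᵢ(T_out − Tᵢ) = 0
Σ ṁᵢCp,ᵢTᵢ = 114×2.32×-34.6 + 90.8×2.32×6.81 = -7716.4
Σ ṁᵢCp,ᵢ = 114×2.32 + 90.8×2.32 = 475.14
T_out = -7716.4 / 475.14 = -16.24 °C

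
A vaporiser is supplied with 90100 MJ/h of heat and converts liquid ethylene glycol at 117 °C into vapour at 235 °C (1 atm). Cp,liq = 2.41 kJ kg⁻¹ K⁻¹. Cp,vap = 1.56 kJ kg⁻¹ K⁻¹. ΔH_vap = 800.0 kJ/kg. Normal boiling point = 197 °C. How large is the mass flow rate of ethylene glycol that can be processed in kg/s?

ṁ = 23.8 kg/s

Δh = 2.41×(197−117) + 800.0 + 1.56×(235−197) = 1052.1 kJ/kg
Q = 90100 MJ/h = 25028 kJ/s = 25028 kJ/s
ṁ = Q/Δh = 25028 / 1052.1 = 23.789 kg/s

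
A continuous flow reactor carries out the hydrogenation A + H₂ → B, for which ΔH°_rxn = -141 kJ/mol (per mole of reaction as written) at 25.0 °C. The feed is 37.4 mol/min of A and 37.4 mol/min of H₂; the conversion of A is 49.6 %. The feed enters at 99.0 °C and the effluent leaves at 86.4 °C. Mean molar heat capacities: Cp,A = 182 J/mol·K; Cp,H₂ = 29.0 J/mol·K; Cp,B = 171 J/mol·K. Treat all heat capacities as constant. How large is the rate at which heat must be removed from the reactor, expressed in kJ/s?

Q_out = 46.0 kJ/s

Extent of reaction ξ = 0.496 × 37.4 = 18.55 mol/min
Reaction term: ξ·ΔH°_rxn = 18.55 × -141 = -2615.6 kJ/min
Sensible, feed 99.0→25 °C: -583.96 kJ/min
Outlet flows (mol/min): A 18.85, H₂ 18.85, B 18.55
Sensible, products 25→86.4 °C: 438.97 kJ/min
Q = ΔH = -2760.6 kJ/min = -46.01 kW
Heat removed = 46.01 kJ/s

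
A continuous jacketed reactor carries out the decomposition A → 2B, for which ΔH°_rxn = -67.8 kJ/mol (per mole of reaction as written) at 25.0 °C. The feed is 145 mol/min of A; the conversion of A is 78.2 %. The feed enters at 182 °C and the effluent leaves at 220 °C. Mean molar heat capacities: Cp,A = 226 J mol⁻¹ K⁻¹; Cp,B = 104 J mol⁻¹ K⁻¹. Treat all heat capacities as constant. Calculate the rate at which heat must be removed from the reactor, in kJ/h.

Extent of reaction ξ = 0.782 × 145 = 113.39 mol/min
Reaction term: ξ·ΔH°_rxn = 113.39 × -67.8 = -7687.8 kJ/min
Sensible, feed 182→25 °C: -5144.9 kJ/min
Outlet flows (mol/min): A 31.61, B 226.78
Sensible, products 25→220 °C: 5992.2 kJ/min
Q = ΔH = -6840.6 kJ/min = -114.01 kW
Heat removed = 410430 kJ/h

Q_out = 410000 kJ/h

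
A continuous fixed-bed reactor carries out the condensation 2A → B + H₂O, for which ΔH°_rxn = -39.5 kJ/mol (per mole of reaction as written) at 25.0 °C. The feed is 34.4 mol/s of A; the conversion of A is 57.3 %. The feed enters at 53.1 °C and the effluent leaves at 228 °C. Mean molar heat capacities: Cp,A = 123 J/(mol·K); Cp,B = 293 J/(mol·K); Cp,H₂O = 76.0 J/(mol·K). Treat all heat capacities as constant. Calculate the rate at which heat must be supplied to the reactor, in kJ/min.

Extent of reaction ξ = 0.573 × 34.4 / 2 = 9.8556 mol/s
Reaction term: ξ·ΔH°_rxn = 9.8556 × -39.5 = -389.3 kJ/s
Sensible, feed 53.1→25 °C: -118.9 kJ/s
Outlet flows (mol/s): A 14.689, B 9.8556, H₂O 9.8556
Sensible, products 25→228 °C: 1105 kJ/s
Q = ΔH = 596.83 kJ/s = 596.83 kW
Heat supplied = 35810 kJ/min

Q_in = 35800 kJ/min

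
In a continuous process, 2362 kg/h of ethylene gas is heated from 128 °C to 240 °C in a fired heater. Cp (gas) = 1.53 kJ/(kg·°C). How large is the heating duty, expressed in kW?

Q = ṁ·Cp·ΔT = 2362 × 1.53 × (240 − 128) = 404750 kJ/h
Converting: 404750 / 3600 s = 112.43 kW

Q = 112 kW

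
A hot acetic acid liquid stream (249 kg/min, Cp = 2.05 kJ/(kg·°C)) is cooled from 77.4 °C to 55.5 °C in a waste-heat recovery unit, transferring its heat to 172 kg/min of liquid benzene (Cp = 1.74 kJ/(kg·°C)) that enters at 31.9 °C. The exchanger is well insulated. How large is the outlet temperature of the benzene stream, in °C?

T_c,out = 69.3 °C

Heat released by hot stream: Q = 249 × 2.05 × (77.4 − 55.5) = 11179 kJ/min
Energy balance on cold side (adiabatic exchanger): Q = ṁ_c·Cp_c·(T_c,out − T_c,in)
T_c,out = 31.9 + 11179/(172 × 1.74) = 69.252 °C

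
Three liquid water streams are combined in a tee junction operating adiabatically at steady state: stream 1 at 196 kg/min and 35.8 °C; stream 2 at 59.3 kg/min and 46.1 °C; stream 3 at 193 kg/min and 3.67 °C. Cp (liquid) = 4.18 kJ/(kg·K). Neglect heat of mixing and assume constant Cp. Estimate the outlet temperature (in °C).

Energy balance with Q = 0: Σ ṁᵢCp,ᵢ(T_out − Tᵢ) = 0
T_out = Σ ṁᵢCp,ᵢTᵢ / Σ ṁᵢCp,ᵢ
      = 43718 / 1873.9 = 23.33 °C

T_out = 23.3 °C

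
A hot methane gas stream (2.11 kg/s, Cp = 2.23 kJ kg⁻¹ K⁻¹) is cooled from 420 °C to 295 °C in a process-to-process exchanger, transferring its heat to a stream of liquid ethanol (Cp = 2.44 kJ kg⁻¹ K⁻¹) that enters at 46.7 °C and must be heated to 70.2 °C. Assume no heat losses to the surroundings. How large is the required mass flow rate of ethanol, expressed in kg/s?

ṁ_c = 10.3 kg/s

Heat released by hot stream: Q = 2.11 × 2.23 × (420 − 295) = 588.16 kJ/s
Energy balance on cold side (adiabatic exchanger): Q = ṁ_c·Cp_c·(T_c,out − T_c,in)
ṁ_c = 588.16 / [2.44 × (70.2 − 46.7)] = 10.257 kg/s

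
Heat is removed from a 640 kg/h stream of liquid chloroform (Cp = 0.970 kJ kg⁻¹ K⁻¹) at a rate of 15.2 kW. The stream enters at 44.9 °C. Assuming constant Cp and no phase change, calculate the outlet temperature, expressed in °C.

Q = 15.2 kW = 54720 kJ/h
ΔT = Q/(ṁ·Cp) = 54720/(640×0.970) = 88.144 K
T_out = 44.9 − 88.144 = -43.244 °C

T_out = -43.2 °C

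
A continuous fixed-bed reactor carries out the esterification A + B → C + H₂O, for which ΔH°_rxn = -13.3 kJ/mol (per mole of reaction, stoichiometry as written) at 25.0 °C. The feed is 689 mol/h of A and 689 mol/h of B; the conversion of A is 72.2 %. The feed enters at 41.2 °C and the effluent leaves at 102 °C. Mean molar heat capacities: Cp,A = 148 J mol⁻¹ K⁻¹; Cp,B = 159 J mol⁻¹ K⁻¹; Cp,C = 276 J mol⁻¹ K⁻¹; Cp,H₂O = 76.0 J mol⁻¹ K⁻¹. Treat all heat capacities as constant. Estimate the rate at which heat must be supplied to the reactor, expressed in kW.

Extent of reaction ξ = 0.722 × 689 = 497.46 mol/h
Reaction term: ξ·ΔH°_rxn = 497.46 × -13.3 = -6616.2 kJ/h
Sensible, feed 41.2→25 °C: -3426.7 kJ/h
Outlet flows (mol/h): A 191.54, B 191.54, C 497.46, H₂O 497.46
Sensible, products 25→102 °C: 18011 kJ/h
Q = ΔH = 7968.1 kJ/h = 2.2134 kW
Heat supplied = 2.2134 kW

Q_in = 2.21 kW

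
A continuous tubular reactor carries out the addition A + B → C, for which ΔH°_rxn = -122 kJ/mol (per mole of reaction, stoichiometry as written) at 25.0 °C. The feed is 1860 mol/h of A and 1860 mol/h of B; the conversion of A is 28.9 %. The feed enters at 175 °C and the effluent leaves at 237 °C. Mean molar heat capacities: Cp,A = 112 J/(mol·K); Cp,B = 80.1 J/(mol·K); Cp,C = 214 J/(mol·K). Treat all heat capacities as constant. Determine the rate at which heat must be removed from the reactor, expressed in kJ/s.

Extent of reaction ξ = 0.289 × 1860 = 537.54 mol/h
Reaction term: ξ·ΔH°_rxn = 537.54 × -122 = -65580 kJ/h
Sensible, feed 175→25 °C: -53596 kJ/h
Outlet flows (mol/h): A 1322.5, B 1322.5, C 537.54
Sensible, products 25→237 °C: 78245 kJ/h
Q = ΔH = -40931 kJ/h = -11.37 kW
Heat removed = 11.37 kJ/s

Q_out = 11.4 kJ/s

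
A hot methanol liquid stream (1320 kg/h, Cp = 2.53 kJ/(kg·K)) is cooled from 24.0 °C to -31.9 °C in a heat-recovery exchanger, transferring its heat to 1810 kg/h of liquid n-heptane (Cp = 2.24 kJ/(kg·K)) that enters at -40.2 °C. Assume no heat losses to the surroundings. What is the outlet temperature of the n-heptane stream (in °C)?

Heat released by hot stream: Q = 1320 × 2.53 × (24.0 − -31.9) = 186680 kJ/h
Energy balance on cold side (adiabatic exchanger): Q = ṁ_c·Cp_c·(T_c,out − T_c,in)
T_c,out = -40.2 + 186680/(1810 × 2.24) = 5.8447 °C

T_c,out = 5.84 °C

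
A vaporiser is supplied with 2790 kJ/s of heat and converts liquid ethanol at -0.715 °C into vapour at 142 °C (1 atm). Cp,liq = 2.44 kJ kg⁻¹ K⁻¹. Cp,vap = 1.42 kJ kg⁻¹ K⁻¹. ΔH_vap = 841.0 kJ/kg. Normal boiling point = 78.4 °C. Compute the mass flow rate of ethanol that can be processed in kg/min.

ṁ = 149 kg/min

Δh = 2.44×(78.4−-0.715) + 841.0 + 1.42×(142−78.4) = 1124.4 kJ/kg
Q = 2790 kJ/s = 2790 kJ/s = 167400 kJ/min
ṁ = Q/Δh = 167400 / 1124.4 = 148.89 kg/min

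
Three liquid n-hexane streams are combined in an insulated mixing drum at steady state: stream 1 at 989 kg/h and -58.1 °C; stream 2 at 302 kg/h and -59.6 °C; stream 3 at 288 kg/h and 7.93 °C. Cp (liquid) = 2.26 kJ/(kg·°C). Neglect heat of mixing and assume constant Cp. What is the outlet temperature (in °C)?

T_out = -46.3 °C

Energy balance with Q = 0: Σ ṁᵢCp,ᵢ(T_out − Tᵢ) = 0
T_out = Σ ṁᵢCp,ᵢTᵢ / Σ ṁᵢCp,ᵢ
      = -165380 / 3568.5 = -46.343 °C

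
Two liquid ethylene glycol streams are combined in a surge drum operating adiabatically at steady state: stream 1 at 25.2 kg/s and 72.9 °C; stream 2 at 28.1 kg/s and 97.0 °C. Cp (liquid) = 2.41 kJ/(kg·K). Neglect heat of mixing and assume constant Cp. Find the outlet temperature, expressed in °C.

Energy balance with Q = 0: Σ ṁᵢCp,ᵢ(T_out − Tᵢ) = 0
Σ ṁᵢCp,ᵢTᵢ = 25.2×2.41×72.9 + 28.1×2.41×97.0 = 10996
Σ ṁᵢCp,ᵢ = 25.2×2.41 + 28.1×2.41 = 128.45
T_out = 10996 / 128.45 = 85.606 °C

T_out = 85.6 °C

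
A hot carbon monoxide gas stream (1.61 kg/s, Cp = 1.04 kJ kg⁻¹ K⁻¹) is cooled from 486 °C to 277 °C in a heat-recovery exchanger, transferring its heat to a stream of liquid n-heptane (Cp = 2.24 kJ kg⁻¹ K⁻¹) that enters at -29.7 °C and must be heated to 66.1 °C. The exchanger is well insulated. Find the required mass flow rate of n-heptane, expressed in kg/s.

Heat released by hot stream: Q = 1.61 × 1.04 × (486 − 277) = 349.95 kJ/s
Energy balance on cold side (adiabatic exchanger): Q = ṁ_c·Cp_c·(T_c,out − T_c,in)
ṁ_c = 349.95 / [2.24 × (66.1 − -29.7)] = 1.6308 kg/s

ṁ_c = 1.63 kg/s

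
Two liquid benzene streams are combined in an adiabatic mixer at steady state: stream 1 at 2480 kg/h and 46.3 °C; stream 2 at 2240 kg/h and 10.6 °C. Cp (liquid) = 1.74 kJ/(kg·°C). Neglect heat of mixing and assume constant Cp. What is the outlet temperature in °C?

Adiabatic, steady state ⇒ Σ ṁᵢCp,ᵢ(T_out − Tᵢ) = 0
T_out = Σ ṁᵢCp,ᵢTᵢ / Σ ṁᵢCp,ᵢ
      = 241110 / 8212.8 = 29.358 °C

T_out = 29.4 °C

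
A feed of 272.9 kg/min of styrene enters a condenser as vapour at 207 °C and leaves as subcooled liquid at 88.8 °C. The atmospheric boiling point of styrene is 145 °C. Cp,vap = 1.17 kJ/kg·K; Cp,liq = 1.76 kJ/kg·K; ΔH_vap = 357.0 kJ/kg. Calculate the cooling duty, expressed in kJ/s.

vapour 207→145 °C: -72.54 kJ/kg
condensation at 145 °C: -357 kJ/kg
liquid 145→88.8 °C: -98.912 kJ/kg
Δh = -72.54 + -357 + -98.912 = -528.45 kJ/kg
Q = ṁ·Δh = 272.9 kg/min × -528.45 kJ/kg = -144210 kJ/min
|Q| = 2403.6 kW

Q_c = 2400 kJ/s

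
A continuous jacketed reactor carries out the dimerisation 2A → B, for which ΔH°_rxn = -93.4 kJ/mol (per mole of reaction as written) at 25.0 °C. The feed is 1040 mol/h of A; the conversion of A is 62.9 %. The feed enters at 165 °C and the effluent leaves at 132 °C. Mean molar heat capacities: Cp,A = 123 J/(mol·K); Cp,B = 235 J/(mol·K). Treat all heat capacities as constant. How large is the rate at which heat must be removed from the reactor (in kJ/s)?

Q_out = 9.77 kJ/s

Extent of reaction ξ = 0.629 × 1040 / 2 = 327.08 mol/h
Reaction term: ξ·ΔH°_rxn = 327.08 × -93.4 = -30549 kJ/h
Sensible, feed 165→25 °C: -17909 kJ/h
Outlet flows (mol/h): A 385.84, B 327.08
Sensible, products 25→132 °C: 13302 kJ/h
Q = ΔH = -35156 kJ/h = -9.7654 kW
Heat removed = 9.7654 kJ/s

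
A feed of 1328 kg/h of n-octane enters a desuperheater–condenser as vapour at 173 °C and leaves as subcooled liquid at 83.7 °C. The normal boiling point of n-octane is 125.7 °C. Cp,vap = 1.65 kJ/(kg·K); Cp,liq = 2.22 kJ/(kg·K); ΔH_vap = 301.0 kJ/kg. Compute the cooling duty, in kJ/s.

Q_c = 174 kJ/s

vapour 173→125.7 °C: -78.045 kJ/kg
condensation at 125.7 °C: -301 kJ/kg
liquid 125.7→83.7 °C: -93.24 kJ/kg
Δh = -78.045 + -301 + -93.24 = -472.28 kJ/kg
Q = ṁ·Δh = 1328 kg/h × -472.28 kJ/kg = -627190 kJ/h
|Q| = 174.22 kW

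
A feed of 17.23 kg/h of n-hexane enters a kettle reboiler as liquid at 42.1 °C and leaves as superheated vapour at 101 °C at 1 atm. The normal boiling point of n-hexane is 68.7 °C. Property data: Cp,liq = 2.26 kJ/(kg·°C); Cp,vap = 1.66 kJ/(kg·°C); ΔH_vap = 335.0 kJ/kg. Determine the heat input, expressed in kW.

Q = 2.15 kW

liquid 42.1→68.7 °C: 60.116 kJ/kg
vaporisation at 68.7 °C: 335 kJ/kg
vapour 68.7→101 °C: 53.618 kJ/kg
Δh = 60.116 + 335 + 53.618 = 448.73 kJ/kg
Q = ṁ·Δh = 17.23 kg/h × 448.73 kJ/kg = 7731.7 kJ/h
|Q| = 2.1477 kW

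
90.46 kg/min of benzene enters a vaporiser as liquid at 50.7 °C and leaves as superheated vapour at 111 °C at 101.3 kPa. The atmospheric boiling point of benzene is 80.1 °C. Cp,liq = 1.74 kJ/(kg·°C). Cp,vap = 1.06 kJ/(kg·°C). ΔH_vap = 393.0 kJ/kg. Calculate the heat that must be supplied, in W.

liquid 50.7→80.1 °C: 51.156 kJ/kg
vaporisation at 80.1 °C: 393 kJ/kg
vapour 80.1→111 °C: 32.754 kJ/kg
Δh = 51.156 + 393 + 32.754 = 476.91 kJ/kg
Q = ṁ·Δh = 90.46 kg/min × 476.91 kJ/kg = 43141 kJ/min
|Q| = 719.02 kW = 719020 W

Q = 719000 W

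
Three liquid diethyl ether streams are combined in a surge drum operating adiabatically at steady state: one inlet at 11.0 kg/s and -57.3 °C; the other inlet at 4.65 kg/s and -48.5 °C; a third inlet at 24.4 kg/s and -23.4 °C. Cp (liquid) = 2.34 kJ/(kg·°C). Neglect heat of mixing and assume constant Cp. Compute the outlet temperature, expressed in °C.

No heat crosses the boundary, so H_out = H_in.
Σ ṁᵢCp,ᵢTᵢ = 11.0×2.34×-57.3 + 4.65×2.34×-48.5 + 24.4×2.34×-23.4 = -3338.7
Σ ṁᵢCp,ᵢ = 11.0×2.34 + 4.65×2.34 + 24.4×2.34 = 93.717
T_out = -3338.7 / 93.717 = -35.625 °C

T_out = -35.6 °C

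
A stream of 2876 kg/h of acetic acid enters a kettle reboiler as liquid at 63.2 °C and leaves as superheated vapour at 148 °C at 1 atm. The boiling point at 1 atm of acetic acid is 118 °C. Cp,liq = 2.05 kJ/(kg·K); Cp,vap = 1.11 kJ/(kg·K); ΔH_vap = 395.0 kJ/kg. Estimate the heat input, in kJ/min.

Q = 25900 kJ/min

liquid 63.2→118 °C: 112.34 kJ/kg
vaporisation at 118 °C: 395 kJ/kg
vapour 118→148 °C: 33.3 kJ/kg
Δh = 112.34 + 395 + 33.3 = 540.64 kJ/kg
Q = ṁ·Δh = 2876 kg/h × 540.64 kJ/kg = 1.5549e+06 kJ/h
|Q| = 431.91 kW = 25915 kJ/min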